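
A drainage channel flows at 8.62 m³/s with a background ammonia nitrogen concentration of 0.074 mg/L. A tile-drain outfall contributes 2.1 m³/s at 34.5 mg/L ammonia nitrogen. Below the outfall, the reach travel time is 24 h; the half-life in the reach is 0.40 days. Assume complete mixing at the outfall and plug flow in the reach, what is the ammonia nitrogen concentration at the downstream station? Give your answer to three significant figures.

Mixed concentration C = ΣQC/ΣQ = (8.620·0.07400 + 2.100·34.50) / 10.72 = 73.09/10.72 = 6.818 mg/L.
Half-life 0.40 d → k = ln 2 / 0.40 = 1.733 d⁻¹.
First-order decay: C = 6.818·exp(−k·t) = 6.818·0.1768 = 1.205 mg/L.

1.21 mg/L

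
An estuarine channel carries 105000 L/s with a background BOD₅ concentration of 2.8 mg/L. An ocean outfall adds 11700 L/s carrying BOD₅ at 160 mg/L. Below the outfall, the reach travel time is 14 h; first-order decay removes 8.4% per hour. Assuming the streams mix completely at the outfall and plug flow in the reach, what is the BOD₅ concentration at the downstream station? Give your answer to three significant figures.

After mixing, C = (105000·2.800 + 11700·160.0) / 116700 = 2166000/116700 = 18.56 mg/L.
8.4%/h lost → k = −ln(1 − 0.084) = 0.08774 h⁻¹.
First-order decay: C = 18.56·exp(−k·t) = 18.56·0.2928 = 5.434 mg/L.

5.43 mg/L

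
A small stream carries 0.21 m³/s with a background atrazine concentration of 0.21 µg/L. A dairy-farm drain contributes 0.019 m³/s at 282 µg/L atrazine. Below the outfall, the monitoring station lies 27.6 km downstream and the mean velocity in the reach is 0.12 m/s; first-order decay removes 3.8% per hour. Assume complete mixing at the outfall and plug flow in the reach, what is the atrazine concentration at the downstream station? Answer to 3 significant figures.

Flow-weighted average: C = (0.2100·0.2100 + 0.01900·282.0) / 0.2290 = 5.402/0.2290 = 23.59 µg/L.
Travel time t = 27.6·1000 / 0.12 = 230000 s = 63.89 h.
3.8%/h lost → k = −ln(1 − 0.038) = 0.03874 h⁻¹.
Decay over the reach: 23.59·exp(−kt) = 23.59·0.08415 = 1.985 µg/L.

1.99 µg/L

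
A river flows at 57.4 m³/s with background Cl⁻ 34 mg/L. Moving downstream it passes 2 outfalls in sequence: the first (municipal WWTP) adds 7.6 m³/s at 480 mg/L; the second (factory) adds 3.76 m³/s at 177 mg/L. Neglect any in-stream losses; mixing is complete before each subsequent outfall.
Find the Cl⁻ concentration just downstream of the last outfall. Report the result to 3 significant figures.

Below outfall 1: Q → 65.00 m³/s, C = (57.40·34.00 + 7.600·480.0)/65.00 = 86.15 mg/L.
Below outfall 2: Q → 68.76 m³/s, C = (65.00·86.15 + 3.760·177.0)/68.76 = 91.12 mg/L.

91.1 mg/L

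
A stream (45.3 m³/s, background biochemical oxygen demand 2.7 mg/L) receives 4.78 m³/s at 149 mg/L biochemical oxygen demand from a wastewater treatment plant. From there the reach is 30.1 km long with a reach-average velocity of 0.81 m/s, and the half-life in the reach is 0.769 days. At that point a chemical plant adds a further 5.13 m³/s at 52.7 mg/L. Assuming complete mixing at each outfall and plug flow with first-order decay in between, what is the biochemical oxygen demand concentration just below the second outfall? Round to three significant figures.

15.2 mg/L

After mixing, C = (45.30·2.700 + 4.780·149.0) / 50.08 = 834.5/50.08 = 16.66 mg/L; combined flow 50.08 m³/s.
Travel time t = 30.1·1000 / 0.81 = 37160 s = 10.32 h.
Half-life 0.769 d → k = ln 2 / 0.769 = 0.9014 d⁻¹.
Decay over the reach: 16.66·exp(−kt) = 16.66·0.6786 = 11.31 mg/L.
Second outfall: C = (50.08·11.31 + 5.130·52.70)/55.21 = 15.15 mg/L.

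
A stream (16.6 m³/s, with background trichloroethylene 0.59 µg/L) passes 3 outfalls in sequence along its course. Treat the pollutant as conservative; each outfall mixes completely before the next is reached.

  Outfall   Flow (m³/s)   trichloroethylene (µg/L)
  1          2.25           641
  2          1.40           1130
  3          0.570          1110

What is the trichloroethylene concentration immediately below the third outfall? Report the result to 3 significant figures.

176 µg/L

Outfall 1: combined Q = 18.85 m³/s; C = (16.60·0.5900 + 2.250·641.0)/18.85 = 77.03 µg/L.
Outfall 2: combined Q = 20.25 m³/s; C = (18.85·77.03 + 1.400·1130)/20.25 = 149.8 µg/L.
Outfall 3: combined Q = 20.82 m³/s; C = (20.25·149.8 + 0.5700·1110)/20.82 = 176.1 µg/L.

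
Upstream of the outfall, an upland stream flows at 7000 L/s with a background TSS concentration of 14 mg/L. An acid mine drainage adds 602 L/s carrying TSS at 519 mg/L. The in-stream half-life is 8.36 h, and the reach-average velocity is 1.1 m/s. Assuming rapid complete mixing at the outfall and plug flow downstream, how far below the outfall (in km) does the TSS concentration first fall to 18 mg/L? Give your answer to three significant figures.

Mass balance: C = (7000·14.00 + 602.0·519.0) / 7602 = 410400/7602 = 53.99 mg/L.
Half-life 8.36 h → k = ln 2 / 8.36 = 0.08291 h⁻¹ = 1.990 d⁻¹.
Set 53.99·exp(−k·t) = 18 → t = ln(53.99/18)/k = 47690 s = 13.25 h.
Distance = v·t = 1.1·47690 = 52460 m = 52.46 km.

52.5 km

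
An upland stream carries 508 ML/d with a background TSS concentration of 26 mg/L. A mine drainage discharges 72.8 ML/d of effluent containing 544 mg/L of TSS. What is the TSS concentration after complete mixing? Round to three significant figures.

After mixing, C = (508.0·26.00 + 72.80·544.0) / 580.8 = 52810/580.8 = 90.93 mg/L.

90.9 mg/L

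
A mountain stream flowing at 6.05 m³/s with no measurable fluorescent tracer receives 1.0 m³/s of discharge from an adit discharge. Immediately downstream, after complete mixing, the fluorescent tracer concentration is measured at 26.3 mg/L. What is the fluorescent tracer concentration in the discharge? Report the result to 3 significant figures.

Mass balance: 6.050·0 + 1.000·Cₑ = 7.050·26.30
→ Cₑ = (7.050·26.30 − 6.050·0) / 1.000 = 185.4 mg/L.

185 mg/L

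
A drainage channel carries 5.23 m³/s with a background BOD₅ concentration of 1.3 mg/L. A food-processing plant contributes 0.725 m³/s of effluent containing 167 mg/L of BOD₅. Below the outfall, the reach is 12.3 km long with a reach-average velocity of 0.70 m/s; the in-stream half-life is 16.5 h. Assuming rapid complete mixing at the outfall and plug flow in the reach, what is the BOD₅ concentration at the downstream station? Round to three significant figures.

Mixed concentration C = ΣQC/ΣQ = (5.230·1.300 + 0.7250·167.0) / 5.955 = 127.9/5.955 = 21.47 mg/L.
Travel time t = 12.3·1000 / 0.70 = 17570 s = 4.881 h.
Half-life 16.5 h → k = ln 2 / 16.5 = 0.04201 h⁻¹ = 1.008 d⁻¹.
Decay over the reach: 21.47·exp(−kt) = 21.47·0.8146 = 17.49 mg/L.

17.5 mg/L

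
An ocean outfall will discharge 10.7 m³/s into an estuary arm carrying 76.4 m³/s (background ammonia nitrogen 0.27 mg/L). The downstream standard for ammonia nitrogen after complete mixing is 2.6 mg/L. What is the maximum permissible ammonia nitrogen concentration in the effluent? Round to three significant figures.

19.2 mg/L

At the limit, (Qr·Cr + Qe·Cₑ)/(Qr + Qe) = 2.6:
Cₑ = (87.10·2.6 − 76.40·0.2700) / 10.70 = 19.24 mg/L.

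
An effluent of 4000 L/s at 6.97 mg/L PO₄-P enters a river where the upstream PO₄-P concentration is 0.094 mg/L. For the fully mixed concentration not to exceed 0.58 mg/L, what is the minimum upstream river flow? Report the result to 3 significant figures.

Set C_mix = 0.58: (Q·0.09400 + 4000·6.970) / (Q + 4000) = 0.58
→ Q = 4000·(6.970 − 0.58)/(0.58 − 0.09400) = 52590 L/s.

52600 L/s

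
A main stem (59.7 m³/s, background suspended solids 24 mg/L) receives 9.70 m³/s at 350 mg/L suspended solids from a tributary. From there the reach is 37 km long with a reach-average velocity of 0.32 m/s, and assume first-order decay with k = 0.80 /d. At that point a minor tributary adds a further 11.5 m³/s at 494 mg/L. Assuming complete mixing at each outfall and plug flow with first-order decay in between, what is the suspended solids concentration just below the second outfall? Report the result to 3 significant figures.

Mixed concentration C = ΣQC/ΣQ = (59.70·24.00 + 9.700·350.0) / 69.40 = 4828/69.40 = 69.56 mg/L; combined flow 69.40 m³/s.
Travel time t = 37·1000 / 0.32 = 115600 s = 32.12 h.
Applying C = C₀e^(−kt): 69.56 × 0.3428 = 23.85 mg/L.
Second outfall: C = (69.40·23.85 + 11.50·494.0)/80.90 = 90.68 mg/L.

90.7 mg/L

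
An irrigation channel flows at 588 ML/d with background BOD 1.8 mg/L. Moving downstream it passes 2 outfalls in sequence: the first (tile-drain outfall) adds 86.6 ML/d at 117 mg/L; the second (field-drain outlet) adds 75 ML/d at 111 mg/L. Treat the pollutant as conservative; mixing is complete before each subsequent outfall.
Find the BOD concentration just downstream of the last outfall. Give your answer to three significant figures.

26.0 mg/L

After outfall 1: Q = 588.0 + 86.60 = 674.6 ML/d; C = (588.0·1.800 + 86.60·117.0)/674.6 = 16.59 mg/L.
After outfall 2: Q = 674.6 + 75.00 = 749.6 ML/d; C = (674.6·16.59 + 75.00·111.0)/749.6 = 26.03 mg/L.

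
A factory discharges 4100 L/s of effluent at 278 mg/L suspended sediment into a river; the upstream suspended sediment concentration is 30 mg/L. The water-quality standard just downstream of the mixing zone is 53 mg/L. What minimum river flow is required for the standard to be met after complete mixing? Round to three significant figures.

40100 L/s

Set C_mix = 53: (Q·30.00 + 4100·278.0) / (Q + 4100) = 53
→ Q = 4100·(278.0 − 53)/(53 − 30.00) = 40110 L/s.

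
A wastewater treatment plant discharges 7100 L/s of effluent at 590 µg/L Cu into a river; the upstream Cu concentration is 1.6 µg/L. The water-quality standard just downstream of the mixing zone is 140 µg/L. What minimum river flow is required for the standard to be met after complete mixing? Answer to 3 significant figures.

23100 L/s

Set C_mix = 140: (Q·1.600 + 7100·590.0) / (Q + 7100) = 140
→ Q = 7100·(590.0 − 140)/(140 − 1.600) = 23090 L/s.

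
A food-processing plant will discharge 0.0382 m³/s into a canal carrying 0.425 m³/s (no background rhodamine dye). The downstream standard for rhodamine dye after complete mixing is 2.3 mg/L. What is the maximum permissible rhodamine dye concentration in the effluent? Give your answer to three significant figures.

At the limit, (Qr·Cr + Qe·Cₑ)/(Qr + Qe) = 2.3:
Cₑ = (0.4632·2.3 − 0.4250·0) / 0.03820 = 27.89 mg/L.

27.9 mg/L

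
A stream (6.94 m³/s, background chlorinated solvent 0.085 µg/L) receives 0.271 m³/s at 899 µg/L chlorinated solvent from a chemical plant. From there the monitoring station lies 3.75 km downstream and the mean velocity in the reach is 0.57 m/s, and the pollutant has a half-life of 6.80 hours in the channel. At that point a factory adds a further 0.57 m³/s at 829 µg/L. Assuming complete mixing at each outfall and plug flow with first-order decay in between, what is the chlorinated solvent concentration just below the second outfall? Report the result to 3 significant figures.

Conservation of mass: C = (6.940·0.08500 + 0.2710·899.0) / 7.211 = 244.2/7.211 = 33.87 µg/L; combined flow 7.211 m³/s.
Travel time t = 3.75·1000 / 0.57 = 6579 s = 1.827 h.
Half-life 6.80 h → k = ln 2 / 6.80 = 0.1019 h⁻¹ = 2.446 d⁻¹.
Applying C = C₀e^(−kt): 33.87 × 0.8300 = 28.11 µg/L.
Second outfall: C = (7.211·28.11 + 0.5700·829.0)/7.781 = 86.78 µg/L.

86.8 µg/L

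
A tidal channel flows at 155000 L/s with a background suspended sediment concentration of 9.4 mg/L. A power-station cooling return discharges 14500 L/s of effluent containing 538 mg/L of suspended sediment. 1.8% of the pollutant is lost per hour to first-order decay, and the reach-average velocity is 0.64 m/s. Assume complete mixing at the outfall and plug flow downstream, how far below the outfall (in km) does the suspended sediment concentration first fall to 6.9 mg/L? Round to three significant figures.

262 km

Mixed concentration C = ΣQC/ΣQ = (155000·9.400 + 14500·538.0) / 169500 = 9258000/169500 = 54.62 mg/L.
1.8%/h lost → k = −ln(1 − 0.018) = 0.01816 h⁻¹.
Set 54.62·exp(−k·t) = 6.9 → t = ln(54.62/6.9)/k = 410000 s = 113.9 h.
Distance = v·t = 0.64·410000 = 262400 m = 262.4 km.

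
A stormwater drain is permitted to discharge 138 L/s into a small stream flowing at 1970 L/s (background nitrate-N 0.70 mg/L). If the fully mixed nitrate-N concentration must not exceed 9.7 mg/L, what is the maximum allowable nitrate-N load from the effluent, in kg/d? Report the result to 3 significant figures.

1650 kg/d

Mass balance at the limit: 1970·0.7000 + 138.0·Cₑ = 2108·9.7 → Cₑ = 138.2 mg/L.
138.0 L/s = 0.1380 m³/s. Load = 0.1380 m³/s × 138.2 g/m³ × 86 400 s/d = 1648 kg/d.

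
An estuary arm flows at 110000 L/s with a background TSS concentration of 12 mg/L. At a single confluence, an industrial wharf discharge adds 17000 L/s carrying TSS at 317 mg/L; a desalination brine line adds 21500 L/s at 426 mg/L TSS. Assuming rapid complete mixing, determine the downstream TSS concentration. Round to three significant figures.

Flow-weighted average: C = (110000·12.00 + 17000·317.0 + 21500·426.0) / 148500 = 15870000/148500 = 106.9 mg/L.

107 mg/L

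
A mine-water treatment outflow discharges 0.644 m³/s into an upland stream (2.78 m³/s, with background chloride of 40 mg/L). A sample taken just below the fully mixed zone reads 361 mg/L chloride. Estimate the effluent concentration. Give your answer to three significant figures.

Mass balance: 2.780·40.00 + 0.6440·Cₑ = 3.424·361.0
→ Cₑ = (3.424·361.0 − 2.780·40.00) / 0.6440 = 1747 mg/L.

1750 mg/L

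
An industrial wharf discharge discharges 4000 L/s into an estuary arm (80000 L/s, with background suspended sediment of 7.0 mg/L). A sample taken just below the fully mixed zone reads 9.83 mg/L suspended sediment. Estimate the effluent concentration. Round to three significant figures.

Mass balance: 80000·7.000 + 4000·Cₑ = 84000·9.830
→ Cₑ = (84000·9.830 − 80000·7.000) / 4000 = 66.43 mg/L.

66.4 mg/L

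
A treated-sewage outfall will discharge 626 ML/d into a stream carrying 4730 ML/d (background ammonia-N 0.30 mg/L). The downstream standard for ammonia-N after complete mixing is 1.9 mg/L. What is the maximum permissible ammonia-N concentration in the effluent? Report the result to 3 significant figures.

At the limit, (Qr·Cr + Qe·Cₑ)/(Qr + Qe) = 1.9:
Cₑ = (5356·1.9 − 4730·0.3000) / 626.0 = 13.99 mg/L.

14.0 mg/L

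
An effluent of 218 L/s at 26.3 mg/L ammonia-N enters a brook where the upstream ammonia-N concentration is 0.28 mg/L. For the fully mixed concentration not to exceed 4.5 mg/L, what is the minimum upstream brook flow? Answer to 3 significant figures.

Set C_mix = 4.5: (Q·0.2800 + 218.0·26.30) / (Q + 218.0) = 4.5
→ Q = 218.0·(26.30 − 4.5)/(4.5 − 0.2800) = 1126 L/s.

1130 L/s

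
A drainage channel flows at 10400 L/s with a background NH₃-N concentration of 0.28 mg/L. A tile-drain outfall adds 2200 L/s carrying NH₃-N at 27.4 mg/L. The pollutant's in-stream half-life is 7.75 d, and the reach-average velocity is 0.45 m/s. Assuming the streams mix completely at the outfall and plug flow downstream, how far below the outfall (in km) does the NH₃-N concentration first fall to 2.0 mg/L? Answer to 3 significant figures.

After mixing, C = (10400·0.2800 + 2200·27.40) / 12600 = 63190/12600 = 5.015 mg/L.
Half-life 7.75 d → k = ln 2 / 7.75 = 0.08944 d⁻¹.
Set 5.015·exp(−k·t) = 2.0 → t = ln(5.015/2.0)/k = 888100 s = 246.7 h.
Distance = v·t = 0.45·888100 = 399600 m = 399.6 km.

400 km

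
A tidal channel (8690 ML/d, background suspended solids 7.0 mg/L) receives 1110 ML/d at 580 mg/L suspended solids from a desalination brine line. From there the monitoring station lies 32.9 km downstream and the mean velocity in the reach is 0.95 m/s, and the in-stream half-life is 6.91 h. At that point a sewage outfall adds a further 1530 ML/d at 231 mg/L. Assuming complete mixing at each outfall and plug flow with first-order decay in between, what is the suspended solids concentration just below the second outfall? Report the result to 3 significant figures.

54.9 mg/L

Mass balance: C = (8690·7.000 + 1110·580.0) / 9800 = 704600/9800 = 71.90 mg/L; combined flow 9800 ML/d.
Travel time t = 32.9·1000 / 0.95 = 34630 s = 9.620 h.
Half-life 6.91 h → k = ln 2 / 6.91 = 0.1003 h⁻¹ = 2.407 d⁻¹.
After decay, C = 71.90 × e^(−kt) = 71.90 × 0.3810 = 27.39 mg/L.
At the second outfall, C = (9800·27.39 + 1530·231.0) / (9800 + 1530) = 54.89 mg/L.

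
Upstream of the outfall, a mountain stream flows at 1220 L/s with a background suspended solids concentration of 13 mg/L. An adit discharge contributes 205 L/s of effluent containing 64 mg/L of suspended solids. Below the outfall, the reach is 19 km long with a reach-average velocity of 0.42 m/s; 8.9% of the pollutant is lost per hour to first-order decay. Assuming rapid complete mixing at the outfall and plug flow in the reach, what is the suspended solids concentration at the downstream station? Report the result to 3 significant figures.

6.30 mg/L

After mixing, C = (1220·13.00 + 205.0·64.00) / 1425 = 28980/1425 = 20.34 mg/L.
Travel time t = 19·1000 / 0.42 = 45240 s = 12.57 h.
8.9%/h lost → k = −ln(1 − 0.089) = 0.09321 h⁻¹.
Applying C = C₀e^(−kt): 20.34 × 0.3100 = 6.304 mg/L.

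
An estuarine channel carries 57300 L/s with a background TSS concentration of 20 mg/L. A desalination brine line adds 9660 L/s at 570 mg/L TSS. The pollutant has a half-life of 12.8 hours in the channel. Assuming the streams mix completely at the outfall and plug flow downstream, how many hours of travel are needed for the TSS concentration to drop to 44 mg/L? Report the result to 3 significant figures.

15.0 h

Mass balance: C = (57300·20.00 + 9660·570.0) / 66960 = 6652000/66960 = 99.35 mg/L.
Half-life 12.8 h → k = ln 2 / 12.8 = 0.05415 h⁻¹ = 1.300 d⁻¹.
99.35·exp(−k·t) = 44 → t = ln(99.35/44)/k = 54140 s = 15.04 h.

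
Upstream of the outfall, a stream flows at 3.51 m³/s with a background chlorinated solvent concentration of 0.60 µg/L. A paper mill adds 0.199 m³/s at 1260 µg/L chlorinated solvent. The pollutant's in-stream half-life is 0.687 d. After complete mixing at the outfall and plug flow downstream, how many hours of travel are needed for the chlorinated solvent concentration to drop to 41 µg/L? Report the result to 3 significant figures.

Conservation of mass: C = (3.510·0.6000 + 0.1990·1260) / 3.709 = 252.8/3.709 = 68.17 µg/L.
Half-life 0.687 d → k = ln 2 / 0.687 = 1.009 d⁻¹.
68.17·exp(−k·t) = 41 → t = ln(68.17/41)/k = 43540 s = 12.09 h.

12.1 h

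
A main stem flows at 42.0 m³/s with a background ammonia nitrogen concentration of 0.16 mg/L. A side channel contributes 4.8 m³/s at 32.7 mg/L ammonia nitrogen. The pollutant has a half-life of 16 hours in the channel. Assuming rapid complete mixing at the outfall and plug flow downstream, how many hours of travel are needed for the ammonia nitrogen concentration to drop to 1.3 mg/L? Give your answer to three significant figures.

22.8 h

After mixing, C = (42.00·0.1600 + 4.800·32.70) / 46.80 = 163.7/46.80 = 3.497 mg/L.
Half-life 16 h → k = ln 2 / 16 = 0.04332 h⁻¹ = 1.040 d⁻¹.
3.497·exp(−k·t) = 1.3 → t = ln(3.497/1.3)/k = 82240 s = 22.84 h.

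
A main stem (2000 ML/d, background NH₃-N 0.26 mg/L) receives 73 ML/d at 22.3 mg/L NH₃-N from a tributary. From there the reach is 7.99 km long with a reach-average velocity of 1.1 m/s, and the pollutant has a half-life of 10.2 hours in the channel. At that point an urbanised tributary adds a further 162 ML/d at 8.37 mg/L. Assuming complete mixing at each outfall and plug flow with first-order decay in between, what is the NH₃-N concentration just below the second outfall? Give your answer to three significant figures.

1.44 mg/L

Mixed concentration C = ΣQC/ΣQ = (2000·0.2600 + 73.00·22.30) / 2073 = 2148/2073 = 1.036 mg/L; combined flow 2073 ML/d.
Travel time t = 7.99·1000 / 1.1 = 7264 s = 2.018 h.
Half-life 10.2 h → k = ln 2 / 10.2 = 0.06796 h⁻¹ = 1.631 d⁻¹.
First-order decay: C = 1.036·exp(−k·t) = 1.036·0.8719 = 0.9034 mg/L.
At the second outfall, C = (2073·0.9034 + 162.0·8.370) / (2073 + 162.0) = 1.445 mg/L.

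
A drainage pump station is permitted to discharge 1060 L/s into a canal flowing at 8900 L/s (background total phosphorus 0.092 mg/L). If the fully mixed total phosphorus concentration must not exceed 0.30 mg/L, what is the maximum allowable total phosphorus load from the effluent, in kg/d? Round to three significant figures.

Mass balance at the limit: 8900·0.09200 + 1060·Cₑ = 9960·0.30 → Cₑ = 2.046 mg/L.
1060 L/s = 1.060 m³/s. Load = 1.060 m³/s × 2.046 g/m³ × 86 400 s/d = 187.4 kg/d.

187 kg/d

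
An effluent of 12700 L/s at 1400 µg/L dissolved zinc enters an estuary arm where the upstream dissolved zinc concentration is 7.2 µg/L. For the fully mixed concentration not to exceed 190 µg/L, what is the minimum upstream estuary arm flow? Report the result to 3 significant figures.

84100 L/s

Set C_mix = 190: (Q·7.200 + 12700·1400) / (Q + 12700) = 190
→ Q = 12700·(1400 − 190)/(190 − 7.200) = 84060 L/s.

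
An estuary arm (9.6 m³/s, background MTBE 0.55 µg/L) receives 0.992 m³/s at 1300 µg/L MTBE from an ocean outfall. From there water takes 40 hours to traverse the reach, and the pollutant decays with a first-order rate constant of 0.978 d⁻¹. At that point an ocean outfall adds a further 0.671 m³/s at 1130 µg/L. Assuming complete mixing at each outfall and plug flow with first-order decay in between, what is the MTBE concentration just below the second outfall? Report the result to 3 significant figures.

89.8 µg/L

After mixing, C = (9.600·0.5500 + 0.9920·1300) / 10.59 = 1295/10.59 = 122.3 µg/L; combined flow 10.59 m³/s.
After decay, C = 122.3 × e^(−kt) = 122.3 × 0.1959 = 23.95 µg/L.
At the second outfall, C = (10.59·23.95 + 0.6710·1130) / (10.59 + 0.6710) = 89.85 µg/L.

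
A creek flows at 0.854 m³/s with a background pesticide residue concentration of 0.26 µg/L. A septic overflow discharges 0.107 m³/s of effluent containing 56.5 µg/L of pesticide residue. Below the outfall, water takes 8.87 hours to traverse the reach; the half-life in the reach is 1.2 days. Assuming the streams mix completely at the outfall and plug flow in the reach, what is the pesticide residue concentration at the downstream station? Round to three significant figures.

5.27 µg/L

Mass balance: C = (0.8540·0.2600 + 0.1070·56.50) / 0.9610 = 6.268/0.9610 = 6.522 µg/L.
Half-life 1.2 d → k = ln 2 / 1.2 = 0.5776 d⁻¹.
First-order decay: C = 6.522·exp(−k·t) = 6.522·0.8078 = 5.268 µg/L.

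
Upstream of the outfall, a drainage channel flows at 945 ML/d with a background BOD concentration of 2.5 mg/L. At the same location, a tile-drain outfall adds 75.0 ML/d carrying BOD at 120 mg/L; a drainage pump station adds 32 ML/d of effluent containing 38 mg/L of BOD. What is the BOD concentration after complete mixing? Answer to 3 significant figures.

After mixing, C = (945.0·2.500 + 75.00·120.0 + 32.00·38.00) / 1052 = 12580/1052 = 11.96 mg/L.

12.0 mg/L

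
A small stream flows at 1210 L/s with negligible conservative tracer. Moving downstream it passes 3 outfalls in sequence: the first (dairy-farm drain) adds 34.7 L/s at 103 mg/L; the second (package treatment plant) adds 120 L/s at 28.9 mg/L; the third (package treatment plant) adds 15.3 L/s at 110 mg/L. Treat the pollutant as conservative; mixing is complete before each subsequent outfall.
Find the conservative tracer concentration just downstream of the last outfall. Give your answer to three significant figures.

6.32 mg/L

After outfall 1: Q = 1210 + 34.70 = 1245 L/s; C = (1210·0 + 34.70·103.0)/1245 = 2.871 mg/L.
After outfall 2: Q = 1245 + 120.0 = 1365 L/s; C = (1245·2.871 + 120.0·28.90)/1365 = 5.160 mg/L.
After outfall 3: Q = 1365 + 15.30 = 1380 L/s; C = (1365·5.160 + 15.30·110.0)/1380 = 6.323 mg/L.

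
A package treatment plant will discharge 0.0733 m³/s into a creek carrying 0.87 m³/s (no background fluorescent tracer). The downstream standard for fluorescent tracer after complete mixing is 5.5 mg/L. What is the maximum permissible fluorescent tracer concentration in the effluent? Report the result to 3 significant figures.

70.8 mg/L

At the limit, (Qr·Cr + Qe·Cₑ)/(Qr + Qe) = 5.5:
Cₑ = (0.9433·5.5 − 0.8700·0) / 0.07330 = 70.78 mg/L.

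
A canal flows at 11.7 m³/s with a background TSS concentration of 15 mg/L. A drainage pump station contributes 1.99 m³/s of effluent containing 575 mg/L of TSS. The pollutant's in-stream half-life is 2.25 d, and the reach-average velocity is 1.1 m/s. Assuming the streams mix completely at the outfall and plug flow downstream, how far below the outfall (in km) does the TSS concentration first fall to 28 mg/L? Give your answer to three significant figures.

Flow-weighted average: C = (11.70·15.00 + 1.990·575.0) / 13.69 = 1320/13.69 = 96.40 mg/L.
Half-life 2.25 d → k = ln 2 / 2.25 = 0.3081 d⁻¹.
Set 96.40·exp(−k·t) = 28 → t = ln(96.40/28)/k = 346700 s = 96.32 h.
Distance = v·t = 1.1·346700 = 381400 m = 381.4 km.

381 km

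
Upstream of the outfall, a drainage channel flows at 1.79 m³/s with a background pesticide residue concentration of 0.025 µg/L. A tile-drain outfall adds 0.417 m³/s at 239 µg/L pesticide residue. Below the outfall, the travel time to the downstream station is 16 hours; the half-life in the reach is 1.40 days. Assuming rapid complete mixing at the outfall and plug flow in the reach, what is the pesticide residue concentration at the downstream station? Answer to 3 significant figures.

32.5 µg/L

Mass balance: C = (1.790·0.02500 + 0.4170·239.0) / 2.207 = 99.71/2.207 = 45.18 µg/L.
Half-life 1.40 d → k = ln 2 / 1.40 = 0.4951 d⁻¹.
After decay, C = 45.18 × e^(−kt) = 45.18 × 0.7189 = 32.48 µg/L.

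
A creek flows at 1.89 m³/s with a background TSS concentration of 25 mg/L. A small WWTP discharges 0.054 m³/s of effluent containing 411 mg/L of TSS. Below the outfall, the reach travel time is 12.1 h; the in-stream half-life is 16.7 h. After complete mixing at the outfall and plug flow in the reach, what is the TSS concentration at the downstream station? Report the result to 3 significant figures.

21.6 mg/L

Flow-weighted average: C = (1.890·25.00 + 0.05400·411.0) / 1.944 = 69.44/1.944 = 35.72 mg/L.
Half-life 16.7 h → k = ln 2 / 16.7 = 0.04151 h⁻¹ = 0.9961 d⁻¹.
Decay over the reach: 35.72·exp(−kt) = 35.72·0.6052 = 21.62 mg/L.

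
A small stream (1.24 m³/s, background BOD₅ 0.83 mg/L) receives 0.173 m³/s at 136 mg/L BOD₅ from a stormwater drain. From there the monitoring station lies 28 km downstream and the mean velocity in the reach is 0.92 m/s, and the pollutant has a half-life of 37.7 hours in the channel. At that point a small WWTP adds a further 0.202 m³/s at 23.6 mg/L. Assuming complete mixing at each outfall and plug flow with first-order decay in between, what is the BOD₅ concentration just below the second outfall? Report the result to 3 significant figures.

16.0 mg/L

Flow-weighted average: C = (1.240·0.8300 + 0.1730·136.0) / 1.413 = 24.56/1.413 = 17.38 mg/L; combined flow 1.413 m³/s.
Travel time t = 28·1000 / 0.92 = 30430 s = 8.454 h.
Half-life 37.7 h → k = ln 2 / 37.7 = 0.01839 h⁻¹ = 0.4413 d⁻¹.
First-order decay: C = 17.38·exp(−k·t) = 17.38·0.8560 = 14.88 mg/L.
Second outfall: C = (1.413·14.88 + 0.2020·23.60)/1.615 = 15.97 mg/L.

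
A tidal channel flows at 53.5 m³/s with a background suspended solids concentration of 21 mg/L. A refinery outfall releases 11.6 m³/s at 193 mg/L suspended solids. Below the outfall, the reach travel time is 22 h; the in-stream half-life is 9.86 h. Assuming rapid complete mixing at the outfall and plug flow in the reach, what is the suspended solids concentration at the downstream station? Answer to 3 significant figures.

11.0 mg/L

After mixing, C = (53.50·21.00 + 11.60·193.0) / 65.10 = 3362/65.10 = 51.65 mg/L.
Half-life 9.86 h → k = ln 2 / 9.86 = 0.07030 h⁻¹ = 1.687 d⁻¹.
After decay, C = 51.65 × e^(−kt) = 51.65 × 0.2130 = 11.00 mg/L.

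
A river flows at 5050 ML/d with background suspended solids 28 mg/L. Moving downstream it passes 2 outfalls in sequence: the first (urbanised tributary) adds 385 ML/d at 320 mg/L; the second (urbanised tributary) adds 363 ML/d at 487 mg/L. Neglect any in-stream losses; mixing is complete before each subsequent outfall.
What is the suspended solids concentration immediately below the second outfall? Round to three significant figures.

Outfall 1: combined Q = 5435 ML/d; C = (5050·28.00 + 385.0·320.0)/5435 = 48.68 mg/L.
Outfall 2: combined Q = 5798 ML/d; C = (5435·48.68 + 363.0·487.0)/5798 = 76.13 mg/L.

76.1 mg/L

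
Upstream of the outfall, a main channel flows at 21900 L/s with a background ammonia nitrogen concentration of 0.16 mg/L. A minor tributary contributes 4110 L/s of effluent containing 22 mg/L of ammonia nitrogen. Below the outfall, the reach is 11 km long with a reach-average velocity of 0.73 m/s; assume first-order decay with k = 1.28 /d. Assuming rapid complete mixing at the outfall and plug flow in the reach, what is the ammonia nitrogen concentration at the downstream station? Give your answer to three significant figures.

2.89 mg/L

Mass balance: C = (21900·0.1600 + 4110·22.00) / 26010 = 93920/26010 = 3.611 mg/L.
Travel time t = 11·1000 / 0.73 = 15070 s = 4.186 h.
Decay over the reach: 3.611·exp(−kt) = 3.611·0.7999 = 2.889 mg/L.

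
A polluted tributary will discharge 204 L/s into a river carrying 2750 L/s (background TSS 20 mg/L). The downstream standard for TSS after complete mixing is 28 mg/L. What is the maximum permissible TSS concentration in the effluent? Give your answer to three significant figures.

At the limit, (Qr·Cr + Qe·Cₑ)/(Qr + Qe) = 28:
Cₑ = (2954·28 − 2750·20.00) / 204.0 = 135.8 mg/L.

136 mg/L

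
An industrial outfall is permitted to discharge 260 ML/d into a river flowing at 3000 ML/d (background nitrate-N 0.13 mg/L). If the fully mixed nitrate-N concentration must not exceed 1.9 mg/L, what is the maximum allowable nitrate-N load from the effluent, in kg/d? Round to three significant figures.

5800 kg/d

Mass balance at the limit: 3000·0.1300 + 260.0·Cₑ = 3260·1.9 → Cₑ = 22.32 mg/L.
260.0 ML/d = 3.009 m³/s. Load = 3.009 m³/s × 22.32 g/m³ × 86 400 s/d = 5804 kg/d.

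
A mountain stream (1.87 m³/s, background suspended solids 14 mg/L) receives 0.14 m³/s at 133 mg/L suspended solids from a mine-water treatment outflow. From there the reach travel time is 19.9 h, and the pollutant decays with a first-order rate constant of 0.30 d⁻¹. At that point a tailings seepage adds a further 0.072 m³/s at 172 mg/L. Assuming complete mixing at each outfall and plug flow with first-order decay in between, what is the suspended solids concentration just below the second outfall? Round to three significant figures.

Mixed concentration C = ΣQC/ΣQ = (1.870·14.00 + 0.1400·133.0) / 2.010 = 44.80/2.010 = 22.29 mg/L; combined flow 2.010 m³/s.
Applying C = C₀e^(−kt): 22.29 × 0.7798 = 17.38 mg/L.
At the second outfall, C = (2.010·17.38 + 0.07200·172.0) / (2.010 + 0.07200) = 22.73 mg/L.

22.7 mg/L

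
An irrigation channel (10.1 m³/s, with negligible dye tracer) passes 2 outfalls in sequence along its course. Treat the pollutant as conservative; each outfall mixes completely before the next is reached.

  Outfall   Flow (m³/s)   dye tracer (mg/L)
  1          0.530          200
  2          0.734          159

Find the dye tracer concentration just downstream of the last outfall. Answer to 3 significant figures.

After outfall 1: Q = 10.10 + 0.5300 = 10.63 m³/s; C = (10.10·0 + 0.5300·200.0)/10.63 = 9.972 mg/L.
After outfall 2: Q = 10.63 + 0.7340 = 11.36 m³/s; C = (10.63·9.972 + 0.7340·159.0)/11.36 = 19.60 mg/L.

19.6 mg/L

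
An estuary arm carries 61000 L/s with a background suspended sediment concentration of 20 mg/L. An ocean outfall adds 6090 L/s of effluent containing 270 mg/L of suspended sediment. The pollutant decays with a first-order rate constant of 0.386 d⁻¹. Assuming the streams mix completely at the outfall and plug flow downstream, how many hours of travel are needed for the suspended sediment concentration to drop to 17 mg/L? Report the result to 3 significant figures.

57.3 h

After mixing, C = (61000·20.00 + 6090·270.0) / 67090 = 2864000/67090 = 42.69 mg/L.
42.69·exp(−k·t) = 17 → t = ln(42.69/17)/k = 206100 s = 57.25 h.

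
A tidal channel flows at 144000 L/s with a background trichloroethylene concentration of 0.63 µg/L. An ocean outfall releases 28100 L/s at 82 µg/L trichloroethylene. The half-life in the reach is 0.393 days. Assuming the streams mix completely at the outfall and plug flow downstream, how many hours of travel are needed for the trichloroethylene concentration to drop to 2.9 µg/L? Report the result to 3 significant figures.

21.3 h

Flow-weighted average: C = (144000·0.6300 + 28100·82.00) / 172100 = 2395000/172100 = 13.92 µg/L.
Half-life 0.393 d → k = ln 2 / 0.393 = 1.764 d⁻¹.
13.92·exp(−k·t) = 2.9 → t = ln(13.92/2.9)/k = 76830 s = 21.34 h.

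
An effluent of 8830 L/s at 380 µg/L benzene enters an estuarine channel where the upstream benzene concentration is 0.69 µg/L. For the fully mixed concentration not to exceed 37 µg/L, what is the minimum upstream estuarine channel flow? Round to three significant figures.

Set C_mix = 37: (Q·0.6900 + 8830·380.0) / (Q + 8830) = 37
→ Q = 8830·(380.0 − 37)/(37 − 0.6900) = 83410 L/s.

83400 L/s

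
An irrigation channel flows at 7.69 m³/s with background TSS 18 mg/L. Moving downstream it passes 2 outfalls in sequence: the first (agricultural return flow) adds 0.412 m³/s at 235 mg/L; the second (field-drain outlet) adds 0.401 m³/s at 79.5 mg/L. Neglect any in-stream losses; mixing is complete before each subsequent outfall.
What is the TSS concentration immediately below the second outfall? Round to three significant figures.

After outfall 1: Q = 7.690 + 0.4120 = 8.102 m³/s; C = (7.690·18.00 + 0.4120·235.0)/8.102 = 29.03 mg/L.
After outfall 2: Q = 8.102 + 0.4010 = 8.503 m³/s; C = (8.102·29.03 + 0.4010·79.50)/8.503 = 31.41 mg/L.

31.4 mg/L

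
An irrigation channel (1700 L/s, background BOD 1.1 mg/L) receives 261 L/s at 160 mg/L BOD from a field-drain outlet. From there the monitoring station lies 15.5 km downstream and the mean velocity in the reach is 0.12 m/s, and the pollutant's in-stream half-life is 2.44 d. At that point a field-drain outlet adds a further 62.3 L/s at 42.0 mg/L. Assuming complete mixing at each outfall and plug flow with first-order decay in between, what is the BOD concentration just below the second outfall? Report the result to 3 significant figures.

Mass balance: C = (1700·1.100 + 261.0·160.0) / 1961 = 43630/1961 = 22.25 mg/L; combined flow 1961 L/s.
Travel time t = 15.5·1000 / 0.12 = 129200 s = 35.88 h.
Half-life 2.44 d → k = ln 2 / 2.44 = 0.2841 d⁻¹.
Applying C = C₀e^(−kt): 22.25 × 0.6540 = 14.55 mg/L.
Second outfall: C = (1961·14.55 + 62.30·42.00)/2023 = 15.40 mg/L.

15.4 mg/L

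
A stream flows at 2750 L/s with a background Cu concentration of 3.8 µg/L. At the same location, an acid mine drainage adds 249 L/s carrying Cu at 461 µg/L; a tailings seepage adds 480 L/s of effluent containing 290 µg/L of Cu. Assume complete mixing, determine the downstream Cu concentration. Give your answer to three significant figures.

Mixed concentration C = ΣQC/ΣQ = (2750·3.800 + 249.0·461.0 + 480.0·290.0) / 3479 = 264400/3479 = 76.01 µg/L.

76.0 µg/L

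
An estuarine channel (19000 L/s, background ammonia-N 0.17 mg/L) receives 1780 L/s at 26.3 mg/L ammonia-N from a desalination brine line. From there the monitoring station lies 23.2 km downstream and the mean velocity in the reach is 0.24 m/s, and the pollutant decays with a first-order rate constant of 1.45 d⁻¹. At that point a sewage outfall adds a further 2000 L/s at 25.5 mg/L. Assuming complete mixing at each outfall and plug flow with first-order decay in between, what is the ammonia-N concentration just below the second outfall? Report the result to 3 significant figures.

After mixing, C = (19000·0.1700 + 1780·26.30) / 20780 = 50040/20780 = 2.408 mg/L; combined flow 20780 L/s.
Travel time t = 23.2·1000 / 0.24 = 96670 s = 26.85 h.
After decay, C = 2.408 × e^(−kt) = 2.408 × 0.1974 = 0.4755 mg/L.
At the second outfall, C = (20780·0.4755 + 2000·25.50) / (20780 + 2000) = 2.673 mg/L.

2.67 mg/L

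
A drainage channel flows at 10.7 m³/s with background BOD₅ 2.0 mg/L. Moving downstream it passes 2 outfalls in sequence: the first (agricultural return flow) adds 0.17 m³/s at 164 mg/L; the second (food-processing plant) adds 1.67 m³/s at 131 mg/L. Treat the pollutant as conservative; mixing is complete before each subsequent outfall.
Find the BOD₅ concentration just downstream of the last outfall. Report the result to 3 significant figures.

After outfall 1: Q = 10.70 + 0.1700 = 10.87 m³/s; C = (10.70·2.000 + 0.1700·164.0)/10.87 = 4.534 mg/L.
After outfall 2: Q = 10.87 + 1.670 = 12.54 m³/s; C = (10.87·4.534 + 1.670·131.0)/12.54 = 21.38 mg/L.

21.4 mg/L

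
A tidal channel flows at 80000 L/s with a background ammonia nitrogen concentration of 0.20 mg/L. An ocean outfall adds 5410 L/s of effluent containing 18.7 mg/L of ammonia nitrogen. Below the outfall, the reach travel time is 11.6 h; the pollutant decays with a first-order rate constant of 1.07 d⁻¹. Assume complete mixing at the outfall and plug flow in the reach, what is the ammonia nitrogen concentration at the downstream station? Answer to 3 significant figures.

Mixed concentration C = ΣQC/ΣQ = (80000·0.2000 + 5410·18.70) / 85410 = 117200/85410 = 1.372 mg/L.
First-order decay: C = 1.372·exp(−k·t) = 1.372·0.5962 = 0.8179 mg/L.

0.818 mg/L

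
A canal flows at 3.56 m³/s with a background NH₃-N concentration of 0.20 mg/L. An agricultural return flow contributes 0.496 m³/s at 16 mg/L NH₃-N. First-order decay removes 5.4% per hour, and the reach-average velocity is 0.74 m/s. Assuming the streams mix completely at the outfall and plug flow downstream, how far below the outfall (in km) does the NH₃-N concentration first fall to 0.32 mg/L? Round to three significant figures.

91.0 km

Flow-weighted average: C = (3.560·0.2000 + 0.4960·16.00) / 4.056 = 8.648/4.056 = 2.132 mg/L.
5.4%/h lost → k = −ln(1 − 0.054) = 0.05551 h⁻¹.
Set 2.132·exp(−k·t) = 0.32 → t = ln(2.132/0.32)/k = 123000 s = 34.16 h.
Distance = v·t = 0.74·123000 = 91010 m = 91.01 km.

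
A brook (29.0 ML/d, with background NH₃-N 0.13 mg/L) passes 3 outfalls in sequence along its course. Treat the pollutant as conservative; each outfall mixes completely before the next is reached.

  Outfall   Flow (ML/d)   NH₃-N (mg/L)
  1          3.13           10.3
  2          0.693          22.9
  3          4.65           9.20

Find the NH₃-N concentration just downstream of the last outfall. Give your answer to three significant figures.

After outfall 1: Q = 29.00 + 3.130 = 32.13 ML/d; C = (29.00·0.1300 + 3.130·10.30)/32.13 = 1.121 mg/L.
After outfall 2: Q = 32.13 + 0.6930 = 32.82 ML/d; C = (32.13·1.121 + 0.6930·22.90)/32.82 = 1.581 mg/L.
After outfall 3: Q = 32.82 + 4.650 = 37.47 ML/d; C = (32.82·1.581 + 4.650·9.200)/37.47 = 2.526 mg/L.

2.53 mg/L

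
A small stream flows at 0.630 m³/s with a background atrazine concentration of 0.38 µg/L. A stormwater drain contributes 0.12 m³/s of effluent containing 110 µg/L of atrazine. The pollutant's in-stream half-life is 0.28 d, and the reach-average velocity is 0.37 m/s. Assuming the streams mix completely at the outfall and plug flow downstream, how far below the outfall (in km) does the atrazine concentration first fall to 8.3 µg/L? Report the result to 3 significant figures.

9.94 km

After mixing, C = (0.6300·0.3800 + 0.1200·110.0) / 0.7500 = 13.44/0.7500 = 17.92 µg/L.
Half-life 0.28 d → k = ln 2 / 0.28 = 2.476 d⁻¹.
Set 17.92·exp(−k·t) = 8.3 → t = ln(17.92/8.3)/k = 26860 s = 7.461 h.
Distance = v·t = 0.37·26860 = 9939 m = 9.939 km.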